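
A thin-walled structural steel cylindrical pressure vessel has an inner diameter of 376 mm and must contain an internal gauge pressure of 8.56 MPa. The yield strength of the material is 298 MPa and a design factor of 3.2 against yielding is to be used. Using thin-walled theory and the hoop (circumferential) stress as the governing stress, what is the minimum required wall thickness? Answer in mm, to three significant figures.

σ_allow = 298/3.2 = 93.12 MPa.
Hoop stress σ_h = pD/(2t), so t = pD/(2σ_allow) = 8.56×376/(2×93.12) = 17.28 mm.

t = 17.3 mm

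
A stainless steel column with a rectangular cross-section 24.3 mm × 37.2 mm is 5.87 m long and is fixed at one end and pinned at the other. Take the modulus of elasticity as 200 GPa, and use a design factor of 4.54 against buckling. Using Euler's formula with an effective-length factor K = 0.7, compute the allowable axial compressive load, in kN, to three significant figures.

Buckling occurs about the weak axis: I_min = h·b³/12 = 37.2×24.3³/12 = 44480 mm⁴ (b = 24.3 mm is the smaller dimension).
Effective length L_e = KL = 0.7×5.87 m = 4109 mm.
Euler critical load P_cr = π²EI/L_e² = π²×200000×44480/4109² = 5200 N.
P_allow = P_cr/n = 5200/4.54 = 1145 N.

P_allow = 1.15 kN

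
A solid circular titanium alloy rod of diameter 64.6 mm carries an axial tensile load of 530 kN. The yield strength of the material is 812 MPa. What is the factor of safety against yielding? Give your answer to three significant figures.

n = 5.02

A = πd²/4 = 3278 mm².
σ = F/A = 530000/3278 = 161.7 MPa.
n = 812/161.7 = 5.022.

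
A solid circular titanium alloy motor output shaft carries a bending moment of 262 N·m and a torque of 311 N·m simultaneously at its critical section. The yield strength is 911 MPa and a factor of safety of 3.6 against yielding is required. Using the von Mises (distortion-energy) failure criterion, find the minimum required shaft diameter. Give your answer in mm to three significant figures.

σ_allow = σ_y/n = 911/3.6 = 253.1 MPa.
For a solid shaft σ_b = 32M/(πd³) and τ = 16T/(πd³), so the von Mises stress is σ' = (16/πd³)·√(4M²+3T²).
√(4M²+3T²) = √(4×(262000)² + 3×(311000)²) = 751500 N·mm.
d³ = 16×751500/(π×253.1) = 15120 mm³.
d = 24.73 mm.

d = 24.7 mm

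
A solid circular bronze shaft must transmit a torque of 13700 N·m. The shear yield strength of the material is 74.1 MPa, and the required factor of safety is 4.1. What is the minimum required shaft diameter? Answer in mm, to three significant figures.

Allowable shear stress τ_allow = 74.1/4.1 = 18.07 MPa.
For a solid shaft τ = 16T/(πd³), so d³ = 16T/(π τ_allow) = 16×1.3700×10^7/(π×18.07) = 3.861×10^6 mm³.
d = (3.861×10^6)^(1/3) = 156.9 mm.

d = 157 mm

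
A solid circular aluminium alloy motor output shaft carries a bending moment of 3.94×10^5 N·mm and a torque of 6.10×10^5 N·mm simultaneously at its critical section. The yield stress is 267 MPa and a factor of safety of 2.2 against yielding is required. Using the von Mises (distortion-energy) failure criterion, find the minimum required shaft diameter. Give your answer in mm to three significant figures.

d = 38.1 mm

σ_allow = σ_y/n = 267/2.2 = 121.4 MPa.
For a solid shaft σ_b = 32M/(πd³) and τ = 16T/(πd³), so the von Mises stress is σ' = (16/πd³)·√(4M²+3T²).
√(4M²+3T²) = √(4×(394000)² + 3×(610000)²) = 1.318×10^6 N·mm.
d³ = 16×1.318×10^6/(π×121.4) = 55310 mm³.
d = 38.10 mm.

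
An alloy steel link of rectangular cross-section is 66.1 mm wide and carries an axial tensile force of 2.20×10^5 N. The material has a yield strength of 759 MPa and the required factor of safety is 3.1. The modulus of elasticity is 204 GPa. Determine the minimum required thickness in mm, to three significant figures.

t = 13.6 mm

σ_allow = 759/3.1 = 244.8 MPa.
Required area A = F/σ_allow = 220000/244.8 = 898.6 mm².
t = A/w = 898.6/66.1 = 13.59 mm.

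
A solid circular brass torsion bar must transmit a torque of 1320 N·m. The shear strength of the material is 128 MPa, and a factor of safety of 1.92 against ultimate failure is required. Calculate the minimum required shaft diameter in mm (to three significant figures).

d = 46.5 mm

Allowable shear stress τ_allow = 128/1.92 = 66.67 MPa.
For a solid shaft τ = 16T/(πd³), so d³ = 16T/(π τ_allow) = 16×1320000/(π×66.67) = 100800 mm³.
d = (100800)^(1/3) = 46.55 mm.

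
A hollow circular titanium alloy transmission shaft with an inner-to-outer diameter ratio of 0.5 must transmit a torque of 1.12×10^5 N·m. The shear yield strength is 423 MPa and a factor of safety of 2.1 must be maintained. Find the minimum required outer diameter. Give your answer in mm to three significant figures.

d_o = 145 mm

τ_allow = 423/2.1 = 201.4 MPa.
For a hollow shaft τ = 16T/[πd_o³(1−k⁴)] with k = 0.5, so 1−k⁴ = 0.9375.
d_o³ = 16T/[π τ_allow (1−k⁴)] = 16×1.1200×10^8/(π×201.4×0.9375) = 3.021×10^6 mm³.
d_o = 144.6 mm.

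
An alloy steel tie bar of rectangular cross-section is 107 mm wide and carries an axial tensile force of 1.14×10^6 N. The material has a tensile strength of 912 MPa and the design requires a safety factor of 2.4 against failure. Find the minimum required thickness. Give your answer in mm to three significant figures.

σ_allow = 912/2.4 = 380.0 MPa.
Required area A = F/σ_allow = 1140000/380.0 = 3000 mm².
t = A/w = 3000/107 = 28.04 mm.

t = 28.0 mm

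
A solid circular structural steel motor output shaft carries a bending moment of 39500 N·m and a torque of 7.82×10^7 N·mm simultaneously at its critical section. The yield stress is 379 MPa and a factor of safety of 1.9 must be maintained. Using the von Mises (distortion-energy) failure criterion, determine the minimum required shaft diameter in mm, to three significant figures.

σ_allow = σ_y/n = 379/1.9 = 199.5 MPa.
For a solid shaft σ_b = 32M/(πd³) and τ = 16T/(πd³), so the von Mises stress is σ' = (16/πd³)·√(4M²+3T²).
√(4M²+3T²) = √(4×(3.950×10^7)² + 3×(7.820×10^7)²) = 1.568×10^8 N·mm.
d³ = 16×1.568×10^8/(π×199.5) = 4.003×10^6 mm³.
d = 158.8 mm.

d = 159 mm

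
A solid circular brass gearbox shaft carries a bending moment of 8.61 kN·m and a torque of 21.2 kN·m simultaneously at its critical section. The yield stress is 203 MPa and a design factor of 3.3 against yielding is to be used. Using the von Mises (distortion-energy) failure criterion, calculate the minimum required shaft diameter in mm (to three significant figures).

d = 150 mm

σ_allow = σ_y/n = 203/3.3 = 61.52 MPa.
For a solid shaft σ_b = 32M/(πd³) and τ = 16T/(πd³), so the von Mises stress is σ' = (16/πd³)·√(4M²+3T²).
√(4M²+3T²) = √(4×(8.610×10^6)² + 3×(2.120×10^7)²) = 4.056×10^7 N·mm.
d³ = 16×4.056×10^7/(π×61.52) = 3.358×10^6 mm³.
d = 149.7 mm.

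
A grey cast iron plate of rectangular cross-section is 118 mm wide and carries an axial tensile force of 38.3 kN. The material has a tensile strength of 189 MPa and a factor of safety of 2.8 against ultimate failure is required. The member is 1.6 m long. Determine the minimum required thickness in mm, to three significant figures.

σ_allow = 189/2.8 = 67.50 MPa.
Required area A = F/σ_allow = 38300/67.50 = 567.4 mm².
t = A/w = 567.4/118 = 4.809 mm.

t = 4.81 mm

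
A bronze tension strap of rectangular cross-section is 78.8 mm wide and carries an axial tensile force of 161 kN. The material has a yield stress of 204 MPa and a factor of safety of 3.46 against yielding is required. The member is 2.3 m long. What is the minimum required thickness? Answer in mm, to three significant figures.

t = 34.7 mm

σ_allow = 204/3.46 = 58.96 MPa.
Required area A = F/σ_allow = 161000/58.96 = 2731 mm².
t = A/w = 2731/78.8 = 34.65 mm.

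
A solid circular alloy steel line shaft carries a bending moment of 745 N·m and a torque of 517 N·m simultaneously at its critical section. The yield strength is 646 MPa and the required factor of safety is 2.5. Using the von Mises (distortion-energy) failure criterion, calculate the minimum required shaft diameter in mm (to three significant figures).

σ_allow = σ_y/n = 646/2.5 = 258.4 MPa.
For a solid shaft σ_b = 32M/(πd³) and τ = 16T/(πd³), so the von Mises stress is σ' = (16/πd³)·√(4M²+3T²).
√(4M²+3T²) = √(4×(745000)² + 3×(517000)²) = 1.738×10^6 N·mm.
d³ = 16×1.738×10^6/(π×258.4) = 34260 mm³.
d = 32.48 mm.

d = 32.5 mm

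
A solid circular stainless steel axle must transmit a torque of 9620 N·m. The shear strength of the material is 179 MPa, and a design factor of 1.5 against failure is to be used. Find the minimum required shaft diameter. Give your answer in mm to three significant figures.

Allowable shear stress τ_allow = 179/1.5 = 119.3 MPa.
For a solid shaft τ = 16T/(πd³), so d³ = 16T/(π τ_allow) = 16×9620000/(π×119.3) = 410600 mm³.
d = (410600)^(1/3) = 74.32 mm.

d = 74.3 mm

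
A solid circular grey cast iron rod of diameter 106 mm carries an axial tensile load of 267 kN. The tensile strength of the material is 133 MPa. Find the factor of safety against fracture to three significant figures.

n = 4.40

A = πd²/4 = 8825 mm².
σ = F/A = 267000/8825 = 30.26 MPa.
n = 133/30.26 = 4.396.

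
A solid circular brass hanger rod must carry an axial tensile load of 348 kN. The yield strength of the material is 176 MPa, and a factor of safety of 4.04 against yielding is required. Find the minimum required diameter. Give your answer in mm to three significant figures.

d = 101 mm

Allowable stress σ_allow = 176/4.04 = 43.56 MPa.
Required area A = F/σ_allow = 348000/43.56 = 7988 mm².
A = πd²/4 → d = √(4A/π) = 100.9 mm.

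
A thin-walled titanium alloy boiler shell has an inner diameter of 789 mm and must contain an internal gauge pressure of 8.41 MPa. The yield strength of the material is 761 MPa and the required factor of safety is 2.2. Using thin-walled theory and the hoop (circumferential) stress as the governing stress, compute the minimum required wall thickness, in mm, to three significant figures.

σ_allow = 761/2.2 = 345.9 MPa.
Hoop stress σ_h = pD/(2t), so t = pD/(2σ_allow) = 8.41×789/(2×345.9) = 9.591 mm.

t = 9.59 mm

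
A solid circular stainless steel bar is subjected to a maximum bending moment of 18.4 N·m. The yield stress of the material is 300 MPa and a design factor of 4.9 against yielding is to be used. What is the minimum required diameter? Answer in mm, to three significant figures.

d = 14.5 mm

σ_allow = 300/4.9 = 61.22 MPa.
For a solid circular section σ = 32M/(πd³), so d³ = 32M/(π σ_allow) = 32×18400/(π×61.22) = 3061 mm³.
d = 14.52 mm.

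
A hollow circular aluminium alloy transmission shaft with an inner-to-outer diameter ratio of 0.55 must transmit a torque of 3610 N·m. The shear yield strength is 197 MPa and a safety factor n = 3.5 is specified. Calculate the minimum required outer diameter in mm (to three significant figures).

τ_allow = 197/3.5 = 56.29 MPa.
For a hollow shaft τ = 16T/[πd_o³(1−k⁴)] with k = 0.55, so 1−k⁴ = 0.9085.
d_o³ = 16T/[π τ_allow (1−k⁴)] = 16×3610000/(π×56.29×0.9085) = 359500 mm³.
d_o = 71.11 mm.

d_o = 71.1 mm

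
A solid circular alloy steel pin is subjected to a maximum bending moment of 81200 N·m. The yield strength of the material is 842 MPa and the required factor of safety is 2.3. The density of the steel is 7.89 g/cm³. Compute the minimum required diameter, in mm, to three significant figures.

d = 131 mm

σ_allow = 842/2.3 = 366.1 MPa.
For a solid circular section σ = 32M/(πd³), so d³ = 32M/(π σ_allow) = 32×8.1200×10^7/(π×366.1) = 2.259×10^6 mm³.
d = 131.2 mm.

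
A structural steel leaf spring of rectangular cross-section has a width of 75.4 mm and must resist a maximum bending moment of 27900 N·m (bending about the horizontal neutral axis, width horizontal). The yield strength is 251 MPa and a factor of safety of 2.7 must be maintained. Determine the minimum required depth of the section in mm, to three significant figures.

σ_allow = 251/2.7 = 92.96 MPa.
For a rectangular section σ = 6M/(bh²), so h² = 6M/(b σ_allow) = 6×2.7900×10^7/(75.4×92.96) = 23880 mm².
h = 154.5 mm.

h = 155 mm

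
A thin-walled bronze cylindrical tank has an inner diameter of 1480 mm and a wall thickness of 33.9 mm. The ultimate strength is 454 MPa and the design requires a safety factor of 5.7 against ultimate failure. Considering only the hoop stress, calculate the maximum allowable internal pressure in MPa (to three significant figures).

p_allow = 3.65 MPa

σ_allow = 454/5.7 = 79.65 MPa.
σ_h = pD/(2t) → p_allow = 2σ_allow t/D = 2×79.65×33.9/1480 = 3.649 MPa.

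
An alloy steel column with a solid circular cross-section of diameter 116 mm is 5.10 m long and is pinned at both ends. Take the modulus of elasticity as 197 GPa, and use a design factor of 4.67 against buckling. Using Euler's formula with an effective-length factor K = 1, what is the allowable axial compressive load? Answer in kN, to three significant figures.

I = πd⁴/64 = π×116⁴/64 = 8.888×10^6 mm⁴.
Effective length L_e = KL = 1×5.10 m = 5100 mm.
Euler critical load P_cr = π²EI/L_e² = π²×197000×8.888×10^6/5100² = 664400 N.
P_allow = P_cr/n = 664400/4.67 = 142300 N.

P_allow = 142 kN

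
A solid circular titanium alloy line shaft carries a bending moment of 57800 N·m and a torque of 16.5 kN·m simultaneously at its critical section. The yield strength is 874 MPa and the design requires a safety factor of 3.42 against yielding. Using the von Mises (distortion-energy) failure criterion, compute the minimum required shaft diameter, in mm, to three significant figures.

d = 133 mm

σ_allow = σ_y/n = 874/3.42 = 255.6 MPa.
For a solid shaft σ_b = 32M/(πd³) and τ = 16T/(πd³), so the von Mises stress is σ' = (16/πd³)·√(4M²+3T²).
√(4M²+3T²) = √(4×(5.780×10^7)² + 3×(1.650×10^7)²) = 1.191×10^8 N·mm.
d³ = 16×1.191×10^8/(π×255.6) = 2.373×10^6 mm³.
d = 133.4 mm.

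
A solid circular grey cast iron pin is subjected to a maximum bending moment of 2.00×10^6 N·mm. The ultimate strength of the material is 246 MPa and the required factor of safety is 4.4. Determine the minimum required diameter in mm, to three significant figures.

σ_allow = 246/4.4 = 55.91 MPa.
For a solid circular section σ = 32M/(πd³), so d³ = 32M/(π σ_allow) = 32×2000000/(π×55.91) = 364400 mm³.
d = 71.42 mm.

d = 71.4 mm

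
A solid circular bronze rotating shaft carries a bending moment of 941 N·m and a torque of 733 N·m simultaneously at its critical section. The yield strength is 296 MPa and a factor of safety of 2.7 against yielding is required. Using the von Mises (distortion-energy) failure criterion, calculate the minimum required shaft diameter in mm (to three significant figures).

d = 47.2 mm

σ_allow = σ_y/n = 296/2.7 = 109.6 MPa.
For a solid shaft σ_b = 32M/(πd³) and τ = 16T/(πd³), so the von Mises stress is σ' = (16/πd³)·√(4M²+3T²).
√(4M²+3T²) = √(4×(941000)² + 3×(733000)²) = 2.270×10^6 N·mm.
d³ = 16×2.270×10^6/(π×109.6) = 105500 mm³.
d = 47.25 mm.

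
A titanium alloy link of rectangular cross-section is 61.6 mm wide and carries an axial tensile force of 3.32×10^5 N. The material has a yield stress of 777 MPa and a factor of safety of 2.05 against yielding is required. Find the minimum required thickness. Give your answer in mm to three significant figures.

t = 14.2 mm

σ_allow = 777/2.05 = 379.0 MPa.
Required area A = F/σ_allow = 332000/379.0 = 875.9 mm².
t = A/w = 875.9/61.6 = 14.22 mm.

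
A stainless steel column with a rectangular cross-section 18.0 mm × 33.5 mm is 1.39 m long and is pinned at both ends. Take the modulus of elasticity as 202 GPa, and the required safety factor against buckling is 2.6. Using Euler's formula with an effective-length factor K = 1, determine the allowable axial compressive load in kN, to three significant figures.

Buckling occurs about the weak axis: I_min = h·b³/12 = 33.5×18.0³/12 = 16280 mm⁴ (b = 18.0 mm is the smaller dimension).
Effective length L_e = KL = 1×1.39 m = 1390 mm.
Euler critical load P_cr = π²EI/L_e² = π²×202000×16280/1390² = 16800 N.
P_allow = P_cr/n = 16800/2.6 = 6461 N.

P_allow = 6.46 kN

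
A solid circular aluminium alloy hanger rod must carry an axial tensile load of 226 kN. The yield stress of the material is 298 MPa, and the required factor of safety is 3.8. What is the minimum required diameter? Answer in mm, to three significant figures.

d = 60.6 mm

Allowable stress σ_allow = 298/3.8 = 78.42 MPa.
Required area A = F/σ_allow = 226000/78.42 = 2882 mm².
A = πd²/4 → d = √(4A/π) = 60.57 mm.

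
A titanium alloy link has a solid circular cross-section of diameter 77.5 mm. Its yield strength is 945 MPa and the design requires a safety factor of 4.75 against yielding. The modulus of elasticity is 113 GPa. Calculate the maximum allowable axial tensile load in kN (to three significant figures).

σ_allow = 945/4.75 = 198.9 MPa.
A = πd²/4 = π×77.5²/4 = 4717 mm².
F_allow = σ_allow × A = 198.9×4717 = 938500 N.

F_allow = 938 kN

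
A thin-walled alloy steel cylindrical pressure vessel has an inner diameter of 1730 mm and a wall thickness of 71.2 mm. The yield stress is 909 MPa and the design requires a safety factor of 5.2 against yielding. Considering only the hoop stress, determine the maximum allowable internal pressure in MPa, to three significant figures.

σ_allow = 909/5.2 = 174.8 MPa.
σ_h = pD/(2t) → p_allow = 2σ_allow t/D = 2×174.8×71.2/1730 = 14.39 MPa.

p_allow = 14.4 MPa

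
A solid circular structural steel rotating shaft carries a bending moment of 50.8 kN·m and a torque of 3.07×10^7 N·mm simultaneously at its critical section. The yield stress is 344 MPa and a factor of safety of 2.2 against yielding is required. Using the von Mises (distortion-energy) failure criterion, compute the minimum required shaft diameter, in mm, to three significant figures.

d = 155 mm

σ_allow = σ_y/n = 344/2.2 = 156.4 MPa.
For a solid shaft σ_b = 32M/(πd³) and τ = 16T/(πd³), so the von Mises stress is σ' = (16/πd³)·√(4M²+3T²).
√(4M²+3T²) = √(4×(5.080×10^7)² + 3×(3.070×10^7)²) = 1.147×10^8 N·mm.
d³ = 16×1.147×10^8/(π×156.4) = 3.735×10^6 mm³.
d = 155.2 mm.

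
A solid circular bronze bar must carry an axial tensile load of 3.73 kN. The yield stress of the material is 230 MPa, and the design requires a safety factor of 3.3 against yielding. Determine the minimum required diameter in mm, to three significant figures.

d = 8.25 mm

Allowable stress σ_allow = 230/3.3 = 69.70 MPa.
Required area A = F/σ_allow = 3730.0/69.70 = 53.52 mm².
A = πd²/4 → d = √(4A/π) = 8.255 mm.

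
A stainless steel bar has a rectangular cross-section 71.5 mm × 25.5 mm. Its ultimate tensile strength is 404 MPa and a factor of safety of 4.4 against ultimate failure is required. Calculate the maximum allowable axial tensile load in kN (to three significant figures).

σ_allow = 404/4.4 = 91.82 MPa.
A = 71.5×25.5 = 1823 mm².
F_allow = σ_allow × A = 91.82×1823 = 167400 N.

F_allow = 167 kN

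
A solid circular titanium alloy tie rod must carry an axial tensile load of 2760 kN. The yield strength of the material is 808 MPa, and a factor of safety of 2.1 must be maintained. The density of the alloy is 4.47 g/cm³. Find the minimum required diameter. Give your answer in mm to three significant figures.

Allowable stress σ_allow = 808/2.1 = 384.8 MPa.
Required area A = F/σ_allow = 2760000/384.8 = 7173 mm².
A = πd²/4 → d = √(4A/π) = 95.57 mm.

d = 95.6 mm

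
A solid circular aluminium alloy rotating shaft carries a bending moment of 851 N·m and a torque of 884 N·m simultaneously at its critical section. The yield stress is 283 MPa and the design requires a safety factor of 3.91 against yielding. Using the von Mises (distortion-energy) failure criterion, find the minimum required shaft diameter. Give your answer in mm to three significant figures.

d = 54.4 mm

σ_allow = σ_y/n = 283/3.91 = 72.38 MPa.
For a solid shaft σ_b = 32M/(πd³) and τ = 16T/(πd³), so the von Mises stress is σ' = (16/πd³)·√(4M²+3T²).
√(4M²+3T²) = √(4×(851000)² + 3×(884000)²) = 2.289×10^6 N·mm.
d³ = 16×2.289×10^6/(π×72.38) = 161100 mm³.
d = 54.41 mm.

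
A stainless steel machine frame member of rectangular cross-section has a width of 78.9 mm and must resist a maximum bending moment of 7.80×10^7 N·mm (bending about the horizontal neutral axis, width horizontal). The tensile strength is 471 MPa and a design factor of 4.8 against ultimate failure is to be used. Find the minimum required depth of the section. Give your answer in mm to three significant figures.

σ_allow = 471/4.8 = 98.12 MPa.
For a rectangular section σ = 6M/(bh²), so h² = 6M/(b σ_allow) = 6×7.8000×10^7/(78.9×98.12) = 60450 mm².
h = 245.9 mm.

h = 246 mm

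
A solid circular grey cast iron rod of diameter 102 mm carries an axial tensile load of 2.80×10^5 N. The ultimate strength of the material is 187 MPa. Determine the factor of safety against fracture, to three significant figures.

A = πd²/4 = 8171 mm².
σ = F/A = 280000/8171 = 34.27 MPa.
n = 187/34.27 = 5.457.

n = 5.46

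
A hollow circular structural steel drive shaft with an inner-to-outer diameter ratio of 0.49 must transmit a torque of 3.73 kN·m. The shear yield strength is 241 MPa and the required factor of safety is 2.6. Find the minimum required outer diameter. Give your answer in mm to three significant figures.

τ_allow = 241/2.6 = 92.69 MPa.
For a hollow shaft τ = 16T/[πd_o³(1−k⁴)] with k = 0.49, so 1−k⁴ = 0.9424.
d_o³ = 16T/[π τ_allow (1−k⁴)] = 16×3730000/(π×92.69×0.9424) = 217500 mm³.
d_o = 60.14 mm.

d_o = 60.1 mm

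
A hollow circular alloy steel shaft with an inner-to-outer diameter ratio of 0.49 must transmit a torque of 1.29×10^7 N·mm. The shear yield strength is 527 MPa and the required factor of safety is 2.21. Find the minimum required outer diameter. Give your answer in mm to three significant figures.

τ_allow = 527/2.21 = 238.5 MPa.
For a hollow shaft τ = 16T/[πd_o³(1−k⁴)] with k = 0.49, so 1−k⁴ = 0.9424.
d_o³ = 16T/[π τ_allow (1−k⁴)] = 16×1.2900×10^7/(π×238.5×0.9424) = 292400 mm³.
d_o = 66.37 mm.

d_o = 66.4 mm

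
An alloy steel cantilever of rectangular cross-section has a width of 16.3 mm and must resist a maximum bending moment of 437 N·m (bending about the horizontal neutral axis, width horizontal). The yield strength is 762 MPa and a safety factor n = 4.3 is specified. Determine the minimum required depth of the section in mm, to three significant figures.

σ_allow = 762/4.3 = 177.2 MPa.
For a rectangular section σ = 6M/(bh²), so h² = 6M/(b σ_allow) = 6×437000/(16.3×177.2) = 907.7 mm².
h = 30.13 mm.

h = 30.1 mm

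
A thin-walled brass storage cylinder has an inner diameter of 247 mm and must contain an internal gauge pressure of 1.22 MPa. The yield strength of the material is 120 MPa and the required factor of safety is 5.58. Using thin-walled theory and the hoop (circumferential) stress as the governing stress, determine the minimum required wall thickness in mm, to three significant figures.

σ_allow = 120/5.58 = 21.51 MPa.
Hoop stress σ_h = pD/(2t), so t = pD/(2σ_allow) = 1.22×247/(2×21.51) = 7.006 mm.

t = 7.01 mm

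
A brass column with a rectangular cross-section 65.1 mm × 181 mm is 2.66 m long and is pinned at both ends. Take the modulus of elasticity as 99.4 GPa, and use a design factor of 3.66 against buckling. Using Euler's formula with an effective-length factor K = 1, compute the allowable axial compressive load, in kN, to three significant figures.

P_allow = 158 kN

Buckling occurs about the weak axis: I_min = h·b³/12 = 181×65.1³/12 = 4.161×10^6 mm⁴ (b = 65.1 mm is the smaller dimension).
Effective length L_e = KL = 1×2.66 m = 2660 mm.
Euler critical load P_cr = π²EI/L_e² = π²×99400×4.161×10^6/2660² = 577000 N.
P_allow = P_cr/n = 577000/3.66 = 157600 N.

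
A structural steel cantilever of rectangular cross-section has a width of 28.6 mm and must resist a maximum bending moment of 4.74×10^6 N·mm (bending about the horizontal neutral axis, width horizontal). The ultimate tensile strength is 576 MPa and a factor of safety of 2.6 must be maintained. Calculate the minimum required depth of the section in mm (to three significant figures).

σ_allow = 576/2.6 = 221.5 MPa.
For a rectangular section σ = 6M/(bh²), so h² = 6M/(b σ_allow) = 6×4740000/(28.6×221.5) = 4489 mm².
h = 67.00 mm.

h = 67.0 mm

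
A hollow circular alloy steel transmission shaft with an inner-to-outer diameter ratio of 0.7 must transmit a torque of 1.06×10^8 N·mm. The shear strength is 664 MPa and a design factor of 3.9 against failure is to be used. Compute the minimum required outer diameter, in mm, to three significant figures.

τ_allow = 664/3.9 = 170.3 MPa.
For a hollow shaft τ = 16T/[πd_o³(1−k⁴)] with k = 0.7, so 1−k⁴ = 0.7599.
d_o³ = 16T/[π τ_allow (1−k⁴)] = 16×1.0600×10^8/(π×170.3×0.7599) = 4.173×10^6 mm³.
d_o = 161.0 mm.

d_o = 161 mm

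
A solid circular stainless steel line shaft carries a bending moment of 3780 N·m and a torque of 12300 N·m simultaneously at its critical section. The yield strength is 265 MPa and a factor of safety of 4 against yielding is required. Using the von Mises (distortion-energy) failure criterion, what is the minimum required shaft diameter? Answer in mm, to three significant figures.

d = 120 mm

σ_allow = σ_y/n = 265/4 = 66.25 MPa.
For a solid shaft σ_b = 32M/(πd³) and τ = 16T/(πd³), so the von Mises stress is σ' = (16/πd³)·√(4M²+3T²).
√(4M²+3T²) = √(4×(3.780×10^6)² + 3×(1.230×10^7)²) = 2.261×10^7 N·mm.
d³ = 16×2.261×10^7/(π×66.25) = 1.738×10^6 mm³.
d = 120.2 mm.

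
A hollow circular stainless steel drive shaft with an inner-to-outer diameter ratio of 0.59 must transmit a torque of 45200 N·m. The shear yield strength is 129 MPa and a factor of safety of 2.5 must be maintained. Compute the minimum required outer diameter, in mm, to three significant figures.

d_o = 172 mm

τ_allow = 129/2.5 = 51.60 MPa.
For a hollow shaft τ = 16T/[πd_o³(1−k⁴)] with k = 0.59, so 1−k⁴ = 0.8788.
d_o³ = 16T/[π τ_allow (1−k⁴)] = 16×4.5200×10^7/(π×51.60×0.8788) = 5.076×10^6 mm³.
d_o = 171.9 mm.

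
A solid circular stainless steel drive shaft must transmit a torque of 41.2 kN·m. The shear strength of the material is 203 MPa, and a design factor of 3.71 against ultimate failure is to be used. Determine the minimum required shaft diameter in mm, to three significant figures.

d = 157 mm

Allowable shear stress τ_allow = 203/3.71 = 54.72 MPa.
For a solid shaft τ = 16T/(πd³), so d³ = 16T/(π τ_allow) = 16×4.1200×10^7/(π×54.72) = 3.835×10^6 mm³.
d = (3.835×10^6)^(1/3) = 156.5 mm.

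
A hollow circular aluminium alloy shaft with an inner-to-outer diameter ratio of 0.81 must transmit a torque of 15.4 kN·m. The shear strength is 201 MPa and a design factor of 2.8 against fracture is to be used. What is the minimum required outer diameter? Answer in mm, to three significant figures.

d_o = 124 mm

τ_allow = 201/2.8 = 71.79 MPa.
For a hollow shaft τ = 16T/[πd_o³(1−k⁴)] with k = 0.81, so 1−k⁴ = 0.5695.
d_o³ = 16T/[π τ_allow (1−k⁴)] = 16×1.5400×10^7/(π×71.79×0.5695) = 1.918×10^6 mm³.
d_o = 124.3 mm.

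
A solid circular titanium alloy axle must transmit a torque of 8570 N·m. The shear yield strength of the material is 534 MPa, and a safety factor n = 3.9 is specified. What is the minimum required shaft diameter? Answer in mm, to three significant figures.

Allowable shear stress τ_allow = 534/3.9 = 136.9 MPa.
For a solid shaft τ = 16T/(πd³), so d³ = 16T/(π τ_allow) = 16×8570000/(π×136.9) = 318800 mm³.
d = (318800)^(1/3) = 68.31 mm.

d = 68.3 mm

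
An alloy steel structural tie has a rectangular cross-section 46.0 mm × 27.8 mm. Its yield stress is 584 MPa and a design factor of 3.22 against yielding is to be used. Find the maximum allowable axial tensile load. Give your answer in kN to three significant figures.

F_allow = 232 kN

σ_allow = 584/3.22 = 181.4 MPa.
A = 46.0×27.8 = 1279 mm².
F_allow = σ_allow × A = 181.4×1279 = 231900 N.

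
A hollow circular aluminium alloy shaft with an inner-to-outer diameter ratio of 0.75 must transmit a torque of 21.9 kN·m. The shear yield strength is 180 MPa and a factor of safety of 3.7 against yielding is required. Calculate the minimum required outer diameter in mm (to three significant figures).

d_o = 150 mm

τ_allow = 180/3.7 = 48.65 MPa.
For a hollow shaft τ = 16T/[πd_o³(1−k⁴)] with k = 0.75, so 1−k⁴ = 0.6836.
d_o³ = 16T/[π τ_allow (1−k⁴)] = 16×2.1900×10^7/(π×48.65×0.6836) = 3.354×10^6 mm³.
d_o = 149.7 mm.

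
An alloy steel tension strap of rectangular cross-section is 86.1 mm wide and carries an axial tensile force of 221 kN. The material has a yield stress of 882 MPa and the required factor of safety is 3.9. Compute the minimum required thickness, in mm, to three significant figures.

σ_allow = 882/3.9 = 226.2 MPa.
Required area A = F/σ_allow = 221000/226.2 = 977.2 mm².
t = A/w = 977.2/86.1 = 11.35 mm.

t = 11.3 mm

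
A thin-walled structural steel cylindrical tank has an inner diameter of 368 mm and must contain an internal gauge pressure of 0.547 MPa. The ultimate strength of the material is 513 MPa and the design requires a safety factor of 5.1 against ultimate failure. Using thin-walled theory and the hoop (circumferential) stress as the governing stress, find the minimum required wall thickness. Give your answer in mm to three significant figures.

t = 1.00 mm

σ_allow = 513/5.1 = 100.6 MPa.
Hoop stress σ_h = pD/(2t), so t = pD/(2σ_allow) = 0.547×368/(2×100.6) = 1.001 mm.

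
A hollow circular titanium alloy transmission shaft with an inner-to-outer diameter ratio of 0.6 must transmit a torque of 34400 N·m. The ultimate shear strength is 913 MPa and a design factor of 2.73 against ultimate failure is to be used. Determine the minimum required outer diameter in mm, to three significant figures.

τ_allow = 913/2.73 = 334.4 MPa.
For a hollow shaft τ = 16T/[πd_o³(1−k⁴)] with k = 0.6, so 1−k⁴ = 0.8704.
d_o³ = 16T/[π τ_allow (1−k⁴)] = 16×3.4400×10^7/(π×334.4×0.8704) = 601900 mm³.
d_o = 84.43 mm.

d_o = 84.4 mm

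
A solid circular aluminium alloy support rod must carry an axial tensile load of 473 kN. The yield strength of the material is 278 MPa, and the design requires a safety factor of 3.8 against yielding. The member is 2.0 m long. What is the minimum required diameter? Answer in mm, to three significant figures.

Allowable stress σ_allow = 278/3.8 = 73.16 MPa.
Required area A = F/σ_allow = 473000/73.16 = 6465 mm².
A = πd²/4 → d = √(4A/π) = 90.73 mm.

d = 90.7 mm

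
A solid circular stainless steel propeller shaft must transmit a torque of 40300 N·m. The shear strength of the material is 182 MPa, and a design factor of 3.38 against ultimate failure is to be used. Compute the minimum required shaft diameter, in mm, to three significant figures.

d = 156 mm

Allowable shear stress τ_allow = 182/3.38 = 53.85 MPa.
For a solid shaft τ = 16T/(πd³), so d³ = 16T/(π τ_allow) = 16×4.0300×10^7/(π×53.85) = 3.812×10^6 mm³.
d = (3.812×10^6)^(1/3) = 156.2 mm.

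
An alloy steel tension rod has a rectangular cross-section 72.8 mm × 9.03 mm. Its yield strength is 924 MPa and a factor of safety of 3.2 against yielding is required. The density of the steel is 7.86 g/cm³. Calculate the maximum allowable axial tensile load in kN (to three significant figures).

σ_allow = 924/3.2 = 288.8 MPa.
A = 72.8×9.03 = 657.4 mm².
F_allow = σ_allow × A = 288.8×657.4 = 189800 N.

F_allow = 190 kN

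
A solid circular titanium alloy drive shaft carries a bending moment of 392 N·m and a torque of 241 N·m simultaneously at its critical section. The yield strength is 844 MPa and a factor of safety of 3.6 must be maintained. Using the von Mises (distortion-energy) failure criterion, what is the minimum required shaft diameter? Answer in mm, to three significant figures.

σ_allow = σ_y/n = 844/3.6 = 234.4 MPa.
For a solid shaft σ_b = 32M/(πd³) and τ = 16T/(πd³), so the von Mises stress is σ' = (16/πd³)·√(4M²+3T²).
√(4M²+3T²) = √(4×(392000)² + 3×(241000)²) = 888200 N·mm.
d³ = 16×888200/(π×234.4) = 19290 mm³.
d = 26.82 mm.

d = 26.8 mm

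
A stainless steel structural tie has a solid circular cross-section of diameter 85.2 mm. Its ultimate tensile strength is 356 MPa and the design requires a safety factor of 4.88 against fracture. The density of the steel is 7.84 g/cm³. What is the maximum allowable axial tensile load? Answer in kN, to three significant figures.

σ_allow = 356/4.88 = 72.95 MPa.
A = πd²/4 = π×85.2²/4 = 5701 mm².
F_allow = σ_allow × A = 72.95×5701 = 415900 N.

F_allow = 416 kN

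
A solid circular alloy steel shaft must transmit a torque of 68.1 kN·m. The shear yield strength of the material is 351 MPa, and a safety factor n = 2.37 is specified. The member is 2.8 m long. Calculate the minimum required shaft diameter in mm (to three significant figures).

d = 133 mm

Allowable shear stress τ_allow = 351/2.37 = 148.1 MPa.
For a solid shaft τ = 16T/(πd³), so d³ = 16T/(π τ_allow) = 16×6.8100×10^7/(π×148.1) = 2.342×10^6 mm³.
d = (2.342×10^6)^(1/3) = 132.8 mm.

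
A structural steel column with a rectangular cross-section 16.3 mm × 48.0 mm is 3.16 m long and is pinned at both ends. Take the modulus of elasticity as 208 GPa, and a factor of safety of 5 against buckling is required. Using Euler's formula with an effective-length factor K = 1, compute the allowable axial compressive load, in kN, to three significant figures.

Buckling occurs about the weak axis: I_min = h·b³/12 = 48.0×16.3³/12 = 17320 mm⁴ (b = 16.3 mm is the smaller dimension).
Effective length L_e = KL = 1×3.16 m = 3160 mm.
Euler critical load P_cr = π²EI/L_e² = π²×208000×17320/3160² = 3561 N.
P_allow = P_cr/n = 3561/5 = 712.3 N.

P_allow = 0.712 kN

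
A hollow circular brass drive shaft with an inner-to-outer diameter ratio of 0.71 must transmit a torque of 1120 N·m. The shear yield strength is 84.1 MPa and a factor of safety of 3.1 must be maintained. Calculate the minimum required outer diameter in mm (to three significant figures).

τ_allow = 84.1/3.1 = 27.13 MPa.
For a hollow shaft τ = 16T/[πd_o³(1−k⁴)] with k = 0.71, so 1−k⁴ = 0.7459.
d_o³ = 16T/[π τ_allow (1−k⁴)] = 16×1120000/(π×27.13×0.7459) = 281900 mm³.
d_o = 65.57 mm.

d_o = 65.6 mm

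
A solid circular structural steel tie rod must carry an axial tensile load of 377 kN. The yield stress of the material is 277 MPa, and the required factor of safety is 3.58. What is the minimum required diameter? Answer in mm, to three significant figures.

Allowable stress σ_allow = 277/3.58 = 77.37 MPa.
Required area A = F/σ_allow = 377000/77.37 = 4872 mm².
A = πd²/4 → d = √(4A/π) = 78.76 mm.

d = 78.8 mm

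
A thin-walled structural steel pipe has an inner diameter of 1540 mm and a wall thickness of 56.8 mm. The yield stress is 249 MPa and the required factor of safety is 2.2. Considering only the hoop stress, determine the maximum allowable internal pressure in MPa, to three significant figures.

p_allow = 8.35 MPa

σ_allow = 249/2.2 = 113.2 MPa.
σ_h = pD/(2t) → p_allow = 2σ_allow t/D = 2×113.2×56.8/1540 = 8.349 MPa.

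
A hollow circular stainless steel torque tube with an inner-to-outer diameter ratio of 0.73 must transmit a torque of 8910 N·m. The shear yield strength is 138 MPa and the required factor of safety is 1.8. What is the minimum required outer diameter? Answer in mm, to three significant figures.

τ_allow = 138/1.8 = 76.67 MPa.
For a hollow shaft τ = 16T/[πd_o³(1−k⁴)] with k = 0.73, so 1−k⁴ = 0.7160.
d_o³ = 16T/[π τ_allow (1−k⁴)] = 16×8910000/(π×76.67×0.7160) = 826600 mm³.
d_o = 93.85 mm.

d_o = 93.9 mm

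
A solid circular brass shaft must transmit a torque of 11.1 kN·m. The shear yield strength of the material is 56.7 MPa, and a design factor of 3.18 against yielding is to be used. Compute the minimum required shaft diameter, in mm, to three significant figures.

d = 147 mm

Allowable shear stress τ_allow = 56.7/3.18 = 17.83 MPa.
For a solid shaft τ = 16T/(πd³), so d³ = 16T/(π τ_allow) = 16×1.1100×10^7/(π×17.83) = 3.171×10^6 mm³.
d = (3.171×10^6)^(1/3) = 146.9 mm.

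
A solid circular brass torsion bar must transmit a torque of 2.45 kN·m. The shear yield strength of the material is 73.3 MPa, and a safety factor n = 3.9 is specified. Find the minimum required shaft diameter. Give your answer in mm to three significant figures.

d = 87.2 mm

Allowable shear stress τ_allow = 73.3/3.9 = 18.79 MPa.
For a solid shaft τ = 16T/(πd³), so d³ = 16T/(π τ_allow) = 16×2450000/(π×18.79) = 663900 mm³.
d = (663900)^(1/3) = 87.24 mm.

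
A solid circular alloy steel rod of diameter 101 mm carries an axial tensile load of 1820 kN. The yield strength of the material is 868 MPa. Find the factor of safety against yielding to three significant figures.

n = 3.82

A = πd²/4 = 8012 mm².
σ = F/A = 1820000/8012 = 227.2 MPa.
n = 868/227.2 = 3.821.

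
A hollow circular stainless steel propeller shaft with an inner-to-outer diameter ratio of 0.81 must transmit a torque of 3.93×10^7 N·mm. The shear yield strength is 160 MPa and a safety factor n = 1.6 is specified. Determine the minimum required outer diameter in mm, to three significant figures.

τ_allow = 160/1.6 = 100.0 MPa.
For a hollow shaft τ = 16T/[πd_o³(1−k⁴)] with k = 0.81, so 1−k⁴ = 0.5695.
d_o³ = 16T/[π τ_allow (1−k⁴)] = 16×3.9300×10^7/(π×100.0×0.5695) = 3.514×10^6 mm³.
d_o = 152.0 mm.

d_o = 152 mm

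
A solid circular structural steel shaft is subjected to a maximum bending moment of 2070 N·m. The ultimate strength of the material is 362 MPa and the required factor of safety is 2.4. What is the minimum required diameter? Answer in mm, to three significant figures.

σ_allow = 362/2.4 = 150.8 MPa.
For a solid circular section σ = 32M/(πd³), so d³ = 32M/(π σ_allow) = 32×2070000/(π×150.8) = 139800 mm³.
d = 51.90 mm.

d = 51.9 mm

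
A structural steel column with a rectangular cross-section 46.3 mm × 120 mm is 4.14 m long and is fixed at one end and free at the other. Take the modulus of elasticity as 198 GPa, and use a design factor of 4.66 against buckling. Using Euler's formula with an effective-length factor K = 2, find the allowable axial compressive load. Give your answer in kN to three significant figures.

P_allow = 6.07 kN

Buckling occurs about the weak axis: I_min = h·b³/12 = 120×46.3³/12 = 992500 mm⁴ (b = 46.3 mm is the smaller dimension).
Effective length L_e = KL = 2×4.14 m = 8280 mm.
Euler critical load P_cr = π²EI/L_e² = π²×198000×992500/8280² = 28290 N.
P_allow = P_cr/n = 28290/4.66 = 6071 N.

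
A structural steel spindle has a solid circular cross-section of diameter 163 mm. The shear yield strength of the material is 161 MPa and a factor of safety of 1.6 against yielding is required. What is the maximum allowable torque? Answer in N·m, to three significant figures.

τ_allow = 161/1.6 = 100.6 MPa.
For a solid shaft T_allow = τ_allow·πd³/16; πd³/16 = π×163³/16 = 850300 mm³.
T_allow = 100.6×850300 = 8.557×10^7 N·mm = 85570 N·m.

T_allow = 85600 N·m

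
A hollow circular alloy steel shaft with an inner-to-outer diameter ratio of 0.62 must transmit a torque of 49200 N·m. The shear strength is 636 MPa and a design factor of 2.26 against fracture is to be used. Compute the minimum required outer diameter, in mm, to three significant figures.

d_o = 101 mm

τ_allow = 636/2.26 = 281.4 MPa.
For a hollow shaft τ = 16T/[πd_o³(1−k⁴)] with k = 0.62, so 1−k⁴ = 0.8522.
d_o³ = 16T/[π τ_allow (1−k⁴)] = 16×4.9200×10^7/(π×281.4×0.8522) = 1.045×10^6 mm³.
d_o = 101.5 mm.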